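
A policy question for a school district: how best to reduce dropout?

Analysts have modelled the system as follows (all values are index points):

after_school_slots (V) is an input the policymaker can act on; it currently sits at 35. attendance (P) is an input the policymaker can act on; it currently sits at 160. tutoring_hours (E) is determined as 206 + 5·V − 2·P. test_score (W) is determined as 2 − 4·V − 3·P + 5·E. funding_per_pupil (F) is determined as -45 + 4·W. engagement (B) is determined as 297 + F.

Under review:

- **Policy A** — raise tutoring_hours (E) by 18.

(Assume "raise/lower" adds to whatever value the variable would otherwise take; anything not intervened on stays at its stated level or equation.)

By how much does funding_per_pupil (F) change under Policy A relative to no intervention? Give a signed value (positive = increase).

Baseline:
  V = 35
  P = 160
  E = 206 + 5·35 − 2·160 = 61
  W = 2 − 4·35 − 3·160 + 5·61 = -313
  F = -45 + 4·(-313) = -1297
Policy A (E + 18):
  V = 35
  P = 160
  E = 206 + 5·35 − 2·160 (+18 from intervention) = 79
  W = 2 − 4·35 − 3·160 + 5·79 = -223
  F = -45 + 4·(-223) = -937
Change in F: -937 − (-1297) = 360

360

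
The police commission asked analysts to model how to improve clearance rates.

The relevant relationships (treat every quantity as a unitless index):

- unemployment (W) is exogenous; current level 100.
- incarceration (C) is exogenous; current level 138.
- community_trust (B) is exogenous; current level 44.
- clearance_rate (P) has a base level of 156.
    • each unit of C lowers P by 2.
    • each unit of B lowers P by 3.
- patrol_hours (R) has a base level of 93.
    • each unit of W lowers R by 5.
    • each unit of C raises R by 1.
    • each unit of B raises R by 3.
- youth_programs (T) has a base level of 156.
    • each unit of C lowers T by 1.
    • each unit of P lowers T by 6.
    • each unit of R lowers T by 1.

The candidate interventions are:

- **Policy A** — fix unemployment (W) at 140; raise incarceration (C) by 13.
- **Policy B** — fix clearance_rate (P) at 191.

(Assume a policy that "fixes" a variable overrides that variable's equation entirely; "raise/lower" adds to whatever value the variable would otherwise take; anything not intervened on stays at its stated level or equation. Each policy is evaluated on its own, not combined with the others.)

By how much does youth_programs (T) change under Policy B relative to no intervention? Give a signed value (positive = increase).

-2658

Baseline:
  W = 100
  C = 138
  B = 44
  P = 156 − 2·138 − 3·44 = -252
  R = 93 − 5·100 + 138 + 3·44 = -137
  T = 156 − 138 − 6·(-252) − (-137) = 1667
Policy B (P := 191):
  W = 100
  C = 138
  B = 44
  P = 191
  R = 93 − 5·100 + 138 + 3·44 = -137
  T = 156 − 138 − 6·191 − (-137) = -991
Change in T: -991 − 1667 = -2658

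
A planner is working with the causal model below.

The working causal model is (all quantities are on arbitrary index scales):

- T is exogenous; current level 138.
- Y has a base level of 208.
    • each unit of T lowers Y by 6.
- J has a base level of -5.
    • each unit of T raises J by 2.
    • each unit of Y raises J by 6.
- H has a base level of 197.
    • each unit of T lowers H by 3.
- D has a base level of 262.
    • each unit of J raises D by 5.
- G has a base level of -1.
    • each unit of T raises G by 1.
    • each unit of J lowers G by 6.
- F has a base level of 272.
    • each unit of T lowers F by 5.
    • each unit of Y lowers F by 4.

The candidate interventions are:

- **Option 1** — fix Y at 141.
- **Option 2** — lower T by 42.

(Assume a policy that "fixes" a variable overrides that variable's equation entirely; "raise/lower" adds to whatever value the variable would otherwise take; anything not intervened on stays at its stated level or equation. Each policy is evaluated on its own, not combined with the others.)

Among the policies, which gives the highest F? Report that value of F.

Option 1 (Y := 141):
  T = 138
  Y = 141
  F = 272 − 5·138 − 4·141 = -982
Option 2 (T − 42):
  T = 138 − 42 = 96
  Y = 208 − 6·96 = -368
  F = 272 − 5·96 − 4·(-368) = 1264
Comparing — Option 1: F=-982, Option 2: F=1264. Highest is 1264 (Option 2).

1264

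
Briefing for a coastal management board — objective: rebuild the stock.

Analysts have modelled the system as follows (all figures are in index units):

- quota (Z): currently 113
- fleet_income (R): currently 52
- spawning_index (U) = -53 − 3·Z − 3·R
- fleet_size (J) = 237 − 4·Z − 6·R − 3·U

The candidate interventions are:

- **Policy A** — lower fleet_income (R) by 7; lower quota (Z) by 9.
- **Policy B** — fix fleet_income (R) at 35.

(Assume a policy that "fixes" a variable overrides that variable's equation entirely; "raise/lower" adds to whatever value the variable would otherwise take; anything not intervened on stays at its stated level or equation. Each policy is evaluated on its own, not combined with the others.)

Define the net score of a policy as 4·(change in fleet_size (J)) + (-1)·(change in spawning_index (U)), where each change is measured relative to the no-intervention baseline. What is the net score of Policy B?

-255

Baseline:
  Z = 113
  R = 52
  U = -53 − 3·113 − 3·52 = -548
  J = 237 − 4·113 − 6·52 − 3·(-548) = 1117
Policy B (R := 35):
  Z = 113
  R = 35
  U = -53 − 3·113 − 3·35 = -497
  J = 237 − 4·113 − 6·35 − 3·(-497) = 1066
ΔJ = 1066 − 1117 = -51; ΔU = -497 − (-548) = 51
Score = 4·(-51) + (-1)·51 = -255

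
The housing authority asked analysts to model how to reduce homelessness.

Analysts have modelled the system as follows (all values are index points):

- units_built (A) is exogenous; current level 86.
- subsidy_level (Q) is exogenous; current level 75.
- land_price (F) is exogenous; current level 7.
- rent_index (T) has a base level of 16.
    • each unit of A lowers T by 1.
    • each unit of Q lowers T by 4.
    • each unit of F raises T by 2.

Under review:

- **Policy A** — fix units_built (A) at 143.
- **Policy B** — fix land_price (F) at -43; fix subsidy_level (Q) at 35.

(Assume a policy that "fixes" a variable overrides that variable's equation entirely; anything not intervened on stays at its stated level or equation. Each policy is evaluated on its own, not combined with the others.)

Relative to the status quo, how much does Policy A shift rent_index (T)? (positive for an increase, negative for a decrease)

Baseline:
  A = 86
  Q = 75
  F = 7
  T = 16 − 86 − 4·75 + 2·7 = -356
Policy A (A := 143):
  A = 143
  Q = 75
  F = 7
  T = 16 − 143 − 4·75 + 2·7 = -413
Change in T: -413 − (-356) = -57

-57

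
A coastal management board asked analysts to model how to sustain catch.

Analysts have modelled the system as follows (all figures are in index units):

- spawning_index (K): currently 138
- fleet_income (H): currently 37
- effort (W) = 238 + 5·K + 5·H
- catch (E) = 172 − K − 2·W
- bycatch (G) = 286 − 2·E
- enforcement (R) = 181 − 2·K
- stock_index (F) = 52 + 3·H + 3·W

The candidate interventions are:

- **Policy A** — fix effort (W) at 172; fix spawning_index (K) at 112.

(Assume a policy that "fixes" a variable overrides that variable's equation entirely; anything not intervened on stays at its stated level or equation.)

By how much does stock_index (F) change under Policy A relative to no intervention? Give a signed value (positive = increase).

Baseline:
  K = 138
  H = 37
  W = 238 + 5·138 + 5·37 = 1113
  F = 52 + 3·37 + 3·1113 = 3502
Policy A (W := 172, K := 112):
  K = 112
  H = 37
  W = 172
  F = 52 + 3·37 + 3·172 = 679
Change in F: 679 − 3502 = -2823

-2823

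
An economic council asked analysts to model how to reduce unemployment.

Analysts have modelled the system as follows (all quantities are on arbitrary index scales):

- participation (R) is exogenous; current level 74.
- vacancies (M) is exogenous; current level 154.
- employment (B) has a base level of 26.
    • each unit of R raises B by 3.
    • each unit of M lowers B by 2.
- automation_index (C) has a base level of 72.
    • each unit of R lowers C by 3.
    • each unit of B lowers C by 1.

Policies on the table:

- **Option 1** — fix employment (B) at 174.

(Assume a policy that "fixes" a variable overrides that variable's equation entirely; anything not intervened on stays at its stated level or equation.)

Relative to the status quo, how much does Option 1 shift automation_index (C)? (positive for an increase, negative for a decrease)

-234

Baseline:
  R = 74
  M = 154
  B = 26 + 3·74 − 2·154 = -60
  C = 72 − 3·74 − (-60) = -90
Option 1 (B := 174):
  R = 74
  M = 154
  B = 174
  C = 72 − 3·74 − 174 = -324
Change in C: -324 − (-90) = -234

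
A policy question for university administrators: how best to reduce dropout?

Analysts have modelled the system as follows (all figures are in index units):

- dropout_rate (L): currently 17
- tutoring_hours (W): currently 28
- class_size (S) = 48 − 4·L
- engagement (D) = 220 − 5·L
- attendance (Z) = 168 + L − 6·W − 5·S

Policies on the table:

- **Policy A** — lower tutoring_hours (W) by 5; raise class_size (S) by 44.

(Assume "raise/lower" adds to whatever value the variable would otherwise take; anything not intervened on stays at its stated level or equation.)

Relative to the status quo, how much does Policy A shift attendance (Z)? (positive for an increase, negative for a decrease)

-190

Baseline:
  L = 17
  W = 28
  S = 48 − 4·17 = -20
  Z = 168 + 17 − 6·28 − 5·(-20) = 117
Policy A (W − 5, S + 44):
  L = 17
  W = 28 − 5 = 23
  S = 48 − 4·17 (+44 from intervention) = 24
  Z = 168 + 17 − 6·23 − 5·24 = -73
Change in Z: -73 − 117 = -190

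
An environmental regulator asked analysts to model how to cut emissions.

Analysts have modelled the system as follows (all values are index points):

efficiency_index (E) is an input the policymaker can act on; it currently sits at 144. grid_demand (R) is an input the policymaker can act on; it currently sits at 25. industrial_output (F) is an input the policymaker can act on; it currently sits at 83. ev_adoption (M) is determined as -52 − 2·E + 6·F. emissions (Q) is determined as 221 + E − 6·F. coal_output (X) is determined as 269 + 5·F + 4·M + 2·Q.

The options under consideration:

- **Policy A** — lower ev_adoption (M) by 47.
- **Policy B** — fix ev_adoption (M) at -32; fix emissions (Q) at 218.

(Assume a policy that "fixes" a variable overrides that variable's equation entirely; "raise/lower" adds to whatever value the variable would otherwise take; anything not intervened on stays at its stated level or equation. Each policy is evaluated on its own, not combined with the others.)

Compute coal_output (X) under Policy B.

992

Policy B (M := -32, Q := 218):
  E = 144
  F = 83
  M = -32
  Q = 218
  X = 269 + 5·83 + 4·(-32) + 2·218 = 992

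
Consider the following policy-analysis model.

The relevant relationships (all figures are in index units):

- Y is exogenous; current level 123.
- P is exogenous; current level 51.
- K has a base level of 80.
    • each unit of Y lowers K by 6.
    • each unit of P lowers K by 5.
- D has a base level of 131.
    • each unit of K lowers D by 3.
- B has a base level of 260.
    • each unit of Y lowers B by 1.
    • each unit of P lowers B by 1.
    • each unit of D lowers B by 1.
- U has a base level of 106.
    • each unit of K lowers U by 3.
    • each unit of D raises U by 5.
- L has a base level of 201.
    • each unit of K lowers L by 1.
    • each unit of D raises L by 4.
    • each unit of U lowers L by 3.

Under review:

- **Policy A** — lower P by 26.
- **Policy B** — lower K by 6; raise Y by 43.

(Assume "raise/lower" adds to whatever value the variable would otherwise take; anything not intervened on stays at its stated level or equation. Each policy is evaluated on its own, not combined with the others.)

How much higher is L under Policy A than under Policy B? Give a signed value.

Policy A (P − 26):
  Y = 123
  P = 51 − 26 = 25
  K = 80 − 6·123 − 5·25 = -783
  D = 131 − 3·(-783) = 2480
  U = 106 − 3·(-783) + 5·2480 = 14855
  L = 201 − (-783) + 4·2480 − 3·14855 = -33661
Policy B (K − 6, Y + 43):
  Y = 123 + 43 = 166
  P = 51
  K = 80 − 6·166 − 5·51 (−6 from intervention) = -1177
  D = 131 − 3·(-1177) = 3662
  U = 106 − 3·(-1177) + 5·3662 = 21947
  L = 201 − (-1177) + 4·3662 − 3·21947 = -49815
L: -33661 − (-49815) = 16154

16154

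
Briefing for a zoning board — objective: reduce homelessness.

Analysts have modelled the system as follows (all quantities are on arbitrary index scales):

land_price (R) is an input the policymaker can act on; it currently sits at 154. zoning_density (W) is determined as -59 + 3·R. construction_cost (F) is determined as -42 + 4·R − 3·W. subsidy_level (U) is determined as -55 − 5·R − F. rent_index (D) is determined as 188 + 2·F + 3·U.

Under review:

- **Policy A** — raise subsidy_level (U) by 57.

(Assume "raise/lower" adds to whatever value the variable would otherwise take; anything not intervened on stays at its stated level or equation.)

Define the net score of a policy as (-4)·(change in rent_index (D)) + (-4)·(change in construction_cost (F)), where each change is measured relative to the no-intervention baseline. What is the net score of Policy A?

-684

Baseline:
  R = 154
  W = -59 + 3·154 = 403
  F = -42 + 4·154 − 3·403 = -635
  U = -55 − 5·154 − (-635) = -190
  D = 188 + 2·(-635) + 3·(-190) = -1652
Policy A (U + 57):
  R = 154
  W = -59 + 3·154 = 403
  F = -42 + 4·154 − 3·403 = -635
  U = -55 − 5·154 − (-635) (+57 from intervention) = -133
  D = 188 + 2·(-635) + 3·(-133) = -1481
ΔD = -1481 − (-1652) = 171; ΔF = -635 − (-635) = 0
Score = (-4)·171 + (-4)·0 = -684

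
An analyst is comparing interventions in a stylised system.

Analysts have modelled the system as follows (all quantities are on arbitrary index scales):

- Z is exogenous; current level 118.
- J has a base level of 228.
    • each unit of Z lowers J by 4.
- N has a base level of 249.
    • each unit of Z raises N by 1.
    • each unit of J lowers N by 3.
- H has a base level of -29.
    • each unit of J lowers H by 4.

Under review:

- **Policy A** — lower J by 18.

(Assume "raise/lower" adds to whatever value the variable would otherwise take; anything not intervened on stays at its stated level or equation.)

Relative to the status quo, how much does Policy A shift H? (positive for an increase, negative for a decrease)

Baseline:
  Z = 118
  J = 228 − 4·118 = -244
  H = -29 − 4·(-244) = 947
Policy A (J − 18):
  Z = 118
  J = 228 − 4·118 (−18 from intervention) = -262
  H = -29 − 4·(-262) = 1019
Change in H: 1019 − 947 = 72

72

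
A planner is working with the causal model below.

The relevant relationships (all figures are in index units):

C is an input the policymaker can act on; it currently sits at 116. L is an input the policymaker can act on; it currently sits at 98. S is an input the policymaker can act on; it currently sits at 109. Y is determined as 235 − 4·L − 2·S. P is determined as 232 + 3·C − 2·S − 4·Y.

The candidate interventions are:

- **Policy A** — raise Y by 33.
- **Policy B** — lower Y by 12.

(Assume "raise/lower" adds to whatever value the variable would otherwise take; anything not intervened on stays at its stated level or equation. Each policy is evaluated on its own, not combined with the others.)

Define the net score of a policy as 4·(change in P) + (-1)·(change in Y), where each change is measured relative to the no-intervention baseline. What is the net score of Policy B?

Baseline:
  C = 116
  L = 98
  S = 109
  Y = 235 − 4·98 − 2·109 = -375
  P = 232 + 3·116 − 2·109 − 4·(-375) = 1862
Policy B (Y − 12):
  C = 116
  L = 98
  S = 109
  Y = 235 − 4·98 − 2·109 (−12 from intervention) = -387
  P = 232 + 3·116 − 2·109 − 4·(-387) = 1910
ΔP = 1910 − 1862 = 48; ΔY = -387 − (-375) = -12
Score = 4·48 + (-1)·(-12) = 204

204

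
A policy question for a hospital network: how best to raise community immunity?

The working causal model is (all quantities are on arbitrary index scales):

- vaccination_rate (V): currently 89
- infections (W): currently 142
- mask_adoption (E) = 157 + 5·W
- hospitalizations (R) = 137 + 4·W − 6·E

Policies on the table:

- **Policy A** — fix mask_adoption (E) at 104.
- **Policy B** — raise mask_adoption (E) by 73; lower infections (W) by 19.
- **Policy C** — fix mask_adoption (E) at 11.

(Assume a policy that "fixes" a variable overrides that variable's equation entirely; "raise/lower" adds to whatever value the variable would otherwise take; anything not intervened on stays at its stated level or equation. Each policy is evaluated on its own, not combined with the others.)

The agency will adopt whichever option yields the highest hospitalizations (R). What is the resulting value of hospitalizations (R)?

639

Policy A (E := 104):
  W = 142
  E = 104
  R = 137 + 4·142 − 6·104 = 81
Policy B (E + 73, W − 19):
  W = 142 − 19 = 123
  E = 157 + 5·123 (+73 from intervention) = 845
  R = 137 + 4·123 − 6·845 = -4441
Policy C (E := 11):
  W = 142
  E = 11
  R = 137 + 4·142 − 6·11 = 639
Comparing — Policy A: R=81, Policy B: R=-4441, Policy C: R=639. Highest is 639 (Policy C).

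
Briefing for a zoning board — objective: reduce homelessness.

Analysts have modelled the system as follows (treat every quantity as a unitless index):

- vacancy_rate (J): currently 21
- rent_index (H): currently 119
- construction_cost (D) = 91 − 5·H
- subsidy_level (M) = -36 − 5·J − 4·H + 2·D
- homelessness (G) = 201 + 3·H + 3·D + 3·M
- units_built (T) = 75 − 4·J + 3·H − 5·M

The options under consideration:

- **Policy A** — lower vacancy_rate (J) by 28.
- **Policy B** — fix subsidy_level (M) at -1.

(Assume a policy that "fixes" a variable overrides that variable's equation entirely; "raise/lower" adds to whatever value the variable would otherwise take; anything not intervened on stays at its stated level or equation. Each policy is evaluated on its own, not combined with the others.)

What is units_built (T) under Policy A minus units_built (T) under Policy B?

7532

Policy A (J − 28):
  J = 21 − 28 = -7
  H = 119
  D = 91 − 5·119 = -504
  M = -36 − 5·(-7) − 4·119 + 2·(-504) = -1485
  T = 75 − 4·(-7) + 3·119 − 5·(-1485) = 7885
Policy B (M := -1):
  J = 21
  H = 119
  D = 91 − 5·119 = -504
  M = -1
  T = 75 − 4·21 + 3·119 − 5·(-1) = 353
T: 7885 − 353 = 7532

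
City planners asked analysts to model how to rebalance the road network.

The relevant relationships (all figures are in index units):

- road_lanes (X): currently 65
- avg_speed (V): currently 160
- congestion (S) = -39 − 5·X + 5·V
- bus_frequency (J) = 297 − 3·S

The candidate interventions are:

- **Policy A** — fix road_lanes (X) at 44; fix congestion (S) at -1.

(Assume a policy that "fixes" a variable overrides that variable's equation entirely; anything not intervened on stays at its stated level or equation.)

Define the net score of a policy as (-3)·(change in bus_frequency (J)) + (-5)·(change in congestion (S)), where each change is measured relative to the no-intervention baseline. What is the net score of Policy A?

-1748

Baseline:
  X = 65
  V = 160
  S = -39 − 5·65 + 5·160 = 436
  J = 297 − 3·436 = -1011
Policy A (X := 44, S := -1):
  X = 44
  V = 160
  S = -1
  J = 297 − 3·(-1) = 300
ΔJ = 300 − (-1011) = 1311; ΔS = -1 − 436 = -437
Score = (-3)·1311 + (-5)·(-437) = -1748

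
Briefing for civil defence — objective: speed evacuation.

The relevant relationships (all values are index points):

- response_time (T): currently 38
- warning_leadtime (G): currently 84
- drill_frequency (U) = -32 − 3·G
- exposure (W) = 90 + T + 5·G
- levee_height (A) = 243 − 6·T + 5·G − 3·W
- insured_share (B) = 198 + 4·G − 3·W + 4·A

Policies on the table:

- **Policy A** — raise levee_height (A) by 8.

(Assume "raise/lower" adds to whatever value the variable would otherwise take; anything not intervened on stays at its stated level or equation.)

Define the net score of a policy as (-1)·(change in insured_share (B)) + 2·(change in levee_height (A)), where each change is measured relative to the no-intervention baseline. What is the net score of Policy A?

-16

Baseline:
  T = 38
  G = 84
  W = 90 + 38 + 5·84 = 548
  A = 243 − 6·38 + 5·84 − 3·548 = -1209
  B = 198 + 4·84 − 3·548 + 4·(-1209) = -5946
Policy A (A + 8):
  T = 38
  G = 84
  W = 90 + 38 + 5·84 = 548
  A = 243 − 6·38 + 5·84 − 3·548 (+8 from intervention) = -1201
  B = 198 + 4·84 − 3·548 + 4·(-1201) = -5914
ΔB = -5914 − (-5946) = 32; ΔA = -1201 − (-1209) = 8
Score = (-1)·32 + 2·8 = -16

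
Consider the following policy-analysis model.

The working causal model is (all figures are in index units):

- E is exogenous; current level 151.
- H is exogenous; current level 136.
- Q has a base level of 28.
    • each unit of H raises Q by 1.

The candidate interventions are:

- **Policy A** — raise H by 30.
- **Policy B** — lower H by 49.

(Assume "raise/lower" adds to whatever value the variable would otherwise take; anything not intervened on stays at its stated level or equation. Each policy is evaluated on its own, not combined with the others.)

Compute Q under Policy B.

115

Policy B (H − 49):
  H = 136 − 49 = 87
  Q = 28 + 87 = 115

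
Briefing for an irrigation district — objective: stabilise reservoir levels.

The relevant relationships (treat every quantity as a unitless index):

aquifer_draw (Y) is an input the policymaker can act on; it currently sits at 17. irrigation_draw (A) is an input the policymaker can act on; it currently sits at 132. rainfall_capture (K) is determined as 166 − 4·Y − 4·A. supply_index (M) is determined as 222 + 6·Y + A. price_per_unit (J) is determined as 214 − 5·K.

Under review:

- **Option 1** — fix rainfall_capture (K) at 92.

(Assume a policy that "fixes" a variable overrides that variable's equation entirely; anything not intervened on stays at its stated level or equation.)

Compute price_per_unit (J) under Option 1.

-246

Option 1 (K := 92):
  Y = 17
  A = 132
  K = 92
  J = 214 − 5·92 = -246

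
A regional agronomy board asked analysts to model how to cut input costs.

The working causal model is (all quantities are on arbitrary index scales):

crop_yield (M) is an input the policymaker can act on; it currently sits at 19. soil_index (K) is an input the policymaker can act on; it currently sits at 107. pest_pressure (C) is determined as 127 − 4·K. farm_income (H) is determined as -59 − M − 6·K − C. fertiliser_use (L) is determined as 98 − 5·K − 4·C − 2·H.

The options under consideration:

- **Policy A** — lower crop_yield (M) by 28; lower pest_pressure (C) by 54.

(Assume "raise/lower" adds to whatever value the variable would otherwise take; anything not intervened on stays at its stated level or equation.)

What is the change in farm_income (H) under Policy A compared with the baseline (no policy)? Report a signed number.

Baseline:
  M = 19
  K = 107
  C = 127 − 4·107 = -301
  H = -59 − 19 − 6·107 − (-301) = -419
Policy A (M − 28, C − 54):
  M = 19 − 28 = -9
  K = 107
  C = 127 − 4·107 (−54 from intervention) = -355
  H = -59 − (-9) − 6·107 − (-355) = -337
Change in H: -337 − (-419) = 82

82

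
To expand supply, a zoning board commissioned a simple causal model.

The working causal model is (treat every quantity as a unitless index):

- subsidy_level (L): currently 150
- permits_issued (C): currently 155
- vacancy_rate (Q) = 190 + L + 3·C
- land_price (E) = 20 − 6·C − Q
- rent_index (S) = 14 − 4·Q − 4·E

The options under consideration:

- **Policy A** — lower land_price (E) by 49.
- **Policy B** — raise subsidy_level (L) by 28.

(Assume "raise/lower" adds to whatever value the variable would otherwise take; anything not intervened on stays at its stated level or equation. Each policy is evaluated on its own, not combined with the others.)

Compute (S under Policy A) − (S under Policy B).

Policy A (E − 49):
  L = 150
  C = 155
  Q = 190 + 150 + 3·155 = 805
  E = 20 − 6·155 − 805 (−49 from intervention) = -1764
  S = 14 − 4·805 − 4·(-1764) = 3850
Policy B (L + 28):
  L = 150 + 28 = 178
  C = 155
  Q = 190 + 178 + 3·155 = 833
  E = 20 − 6·155 − 833 = -1743
  S = 14 − 4·833 − 4·(-1743) = 3654
S: 3850 − 3654 = 196

196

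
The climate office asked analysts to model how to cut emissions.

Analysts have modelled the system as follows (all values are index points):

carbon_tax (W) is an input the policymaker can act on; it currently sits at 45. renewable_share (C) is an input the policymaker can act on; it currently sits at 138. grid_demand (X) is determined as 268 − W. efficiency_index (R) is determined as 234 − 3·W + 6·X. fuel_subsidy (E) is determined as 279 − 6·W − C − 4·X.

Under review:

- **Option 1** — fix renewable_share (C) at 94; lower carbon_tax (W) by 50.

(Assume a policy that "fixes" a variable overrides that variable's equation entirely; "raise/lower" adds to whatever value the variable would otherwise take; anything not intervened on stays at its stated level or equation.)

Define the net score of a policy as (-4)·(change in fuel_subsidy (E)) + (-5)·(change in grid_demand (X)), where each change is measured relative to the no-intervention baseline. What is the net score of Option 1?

Baseline:
  W = 45
  C = 138
  X = 268 − 45 = 223
  E = 279 − 6·45 − 138 − 4·223 = -1021
Option 1 (C := 94, W − 50):
  W = 45 − 50 = -5
  C = 94
  X = 268 − (-5) = 273
  E = 279 − 6·(-5) − 94 − 4·273 = -877
ΔE = -877 − (-1021) = 144; ΔX = 273 − 223 = 50
Score = (-4)·144 + (-5)·50 = -826

-826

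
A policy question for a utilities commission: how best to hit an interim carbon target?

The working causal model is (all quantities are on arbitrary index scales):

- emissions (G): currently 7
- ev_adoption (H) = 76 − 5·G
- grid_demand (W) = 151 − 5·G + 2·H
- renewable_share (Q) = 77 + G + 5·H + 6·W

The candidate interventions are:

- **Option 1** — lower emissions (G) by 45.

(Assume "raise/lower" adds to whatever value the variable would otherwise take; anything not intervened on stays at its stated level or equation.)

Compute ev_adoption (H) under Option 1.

Option 1 (G − 45):
  G = 7 − 45 = -38
  H = 76 − 5·(-38) = 266

266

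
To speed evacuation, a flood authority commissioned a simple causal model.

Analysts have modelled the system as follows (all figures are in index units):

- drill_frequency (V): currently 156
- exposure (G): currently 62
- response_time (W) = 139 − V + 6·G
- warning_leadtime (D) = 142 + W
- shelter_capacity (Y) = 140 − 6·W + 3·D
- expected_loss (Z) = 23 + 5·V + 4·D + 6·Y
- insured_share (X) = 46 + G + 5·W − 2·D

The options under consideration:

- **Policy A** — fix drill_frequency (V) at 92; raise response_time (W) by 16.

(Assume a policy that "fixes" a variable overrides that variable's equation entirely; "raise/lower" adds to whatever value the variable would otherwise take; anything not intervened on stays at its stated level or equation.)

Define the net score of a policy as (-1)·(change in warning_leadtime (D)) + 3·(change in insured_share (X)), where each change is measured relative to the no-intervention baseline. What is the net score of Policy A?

Baseline:
  V = 156
  G = 62
  W = 139 − 156 + 6·62 = 355
  D = 142 + 355 = 497
  X = 46 + 62 + 5·355 − 2·497 = 889
Policy A (V := 92, W + 16):
  V = 92
  G = 62
  W = 139 − 92 + 6·62 (+16 from intervention) = 435
  D = 142 + 435 = 577
  X = 46 + 62 + 5·435 − 2·577 = 1129
ΔD = 577 − 497 = 80; ΔX = 1129 − 889 = 240
Score = (-1)·80 + 3·240 = 640

640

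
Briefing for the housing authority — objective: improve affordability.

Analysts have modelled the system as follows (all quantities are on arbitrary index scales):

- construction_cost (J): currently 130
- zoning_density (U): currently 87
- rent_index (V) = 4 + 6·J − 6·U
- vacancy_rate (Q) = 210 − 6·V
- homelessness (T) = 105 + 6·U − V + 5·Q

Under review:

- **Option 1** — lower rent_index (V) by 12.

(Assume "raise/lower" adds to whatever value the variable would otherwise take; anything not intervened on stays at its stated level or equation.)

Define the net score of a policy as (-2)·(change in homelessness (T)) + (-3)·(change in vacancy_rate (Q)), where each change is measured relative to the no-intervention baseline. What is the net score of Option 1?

-960

Baseline:
  J = 130
  U = 87
  V = 4 + 6·130 − 6·87 = 262
  Q = 210 − 6·262 = -1362
  T = 105 + 6·87 − 262 + 5·(-1362) = -6445
Option 1 (V − 12):
  J = 130
  U = 87
  V = 4 + 6·130 − 6·87 (−12 from intervention) = 250
  Q = 210 − 6·250 = -1290
  T = 105 + 6·87 − 250 + 5·(-1290) = -6073
ΔT = -6073 − (-6445) = 372; ΔQ = -1290 − (-1362) = 72
Score = (-2)·372 + (-3)·72 = -960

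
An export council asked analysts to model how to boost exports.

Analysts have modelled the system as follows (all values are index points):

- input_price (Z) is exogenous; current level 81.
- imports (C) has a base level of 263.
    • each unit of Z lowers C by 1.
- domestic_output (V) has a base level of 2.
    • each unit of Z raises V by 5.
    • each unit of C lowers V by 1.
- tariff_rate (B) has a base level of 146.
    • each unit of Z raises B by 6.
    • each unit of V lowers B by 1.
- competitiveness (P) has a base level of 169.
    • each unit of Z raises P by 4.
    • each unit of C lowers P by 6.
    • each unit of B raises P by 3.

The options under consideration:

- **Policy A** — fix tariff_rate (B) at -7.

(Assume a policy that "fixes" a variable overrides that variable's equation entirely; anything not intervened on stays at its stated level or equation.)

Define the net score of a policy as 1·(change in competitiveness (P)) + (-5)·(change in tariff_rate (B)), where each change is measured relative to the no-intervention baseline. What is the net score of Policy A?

828

Baseline:
  Z = 81
  C = 263 − 81 = 182
  V = 2 + 5·81 − 182 = 225
  B = 146 + 6·81 − 225 = 407
  P = 169 + 4·81 − 6·182 + 3·407 = 622
Policy A (B := -7):
  Z = 81
  C = 263 − 81 = 182
  V = 2 + 5·81 − 182 = 225
  B = -7
  P = 169 + 4·81 − 6·182 + 3·(-7) = -620
ΔP = -620 − 622 = -1242; ΔB = -7 − 407 = -414
Score = 1·(-1242) + (-5)·(-414) = 828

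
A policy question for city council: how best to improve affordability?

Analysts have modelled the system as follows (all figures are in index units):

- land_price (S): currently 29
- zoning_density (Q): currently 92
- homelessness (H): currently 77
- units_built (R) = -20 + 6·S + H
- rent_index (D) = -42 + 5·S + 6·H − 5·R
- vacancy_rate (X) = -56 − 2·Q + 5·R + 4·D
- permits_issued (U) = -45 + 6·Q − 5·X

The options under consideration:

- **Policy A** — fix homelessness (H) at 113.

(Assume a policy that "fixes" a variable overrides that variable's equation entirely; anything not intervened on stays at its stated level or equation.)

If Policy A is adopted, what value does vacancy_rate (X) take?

Policy A (H := 113):
  S = 29
  Q = 92
  H = 113
  R = -20 + 6·29 + 113 = 267
  D = -42 + 5·29 + 6·113 − 5·267 = -554
  X = -56 − 2·92 + 5·267 + 4·(-554) = -1121

-1121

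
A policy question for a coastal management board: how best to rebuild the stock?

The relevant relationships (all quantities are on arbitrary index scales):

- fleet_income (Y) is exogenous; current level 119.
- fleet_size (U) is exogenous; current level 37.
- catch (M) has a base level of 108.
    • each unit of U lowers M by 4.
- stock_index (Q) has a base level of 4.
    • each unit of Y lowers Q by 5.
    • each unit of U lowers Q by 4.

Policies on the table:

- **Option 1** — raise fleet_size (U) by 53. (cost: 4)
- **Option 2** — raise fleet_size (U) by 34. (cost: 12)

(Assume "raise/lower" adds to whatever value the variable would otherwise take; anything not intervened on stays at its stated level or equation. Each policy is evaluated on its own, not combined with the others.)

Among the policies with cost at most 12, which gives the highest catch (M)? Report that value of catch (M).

Option 1 (U + 53):
  U = 37 + 53 = 90
  M = 108 − 4·90 = -252
Option 2 (U + 34):
  U = 37 + 34 = 71
  M = 108 − 4·71 = -176
Comparing — Option 1: M=-252, Option 2: M=-176. Highest is -176 (Option 2).

-176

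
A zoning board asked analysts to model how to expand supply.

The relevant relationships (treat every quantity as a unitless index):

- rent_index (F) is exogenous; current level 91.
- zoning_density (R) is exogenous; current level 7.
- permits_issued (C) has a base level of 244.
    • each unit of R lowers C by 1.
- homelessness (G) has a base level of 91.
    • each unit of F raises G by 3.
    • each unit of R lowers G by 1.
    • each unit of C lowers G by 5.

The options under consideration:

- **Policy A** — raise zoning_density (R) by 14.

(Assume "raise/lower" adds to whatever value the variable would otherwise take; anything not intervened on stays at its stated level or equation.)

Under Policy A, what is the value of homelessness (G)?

-772

Policy A (R + 14):
  F = 91
  R = 7 + 14 = 21
  C = 244 − 21 = 223
  G = 91 + 3·91 − 21 − 5·223 = -772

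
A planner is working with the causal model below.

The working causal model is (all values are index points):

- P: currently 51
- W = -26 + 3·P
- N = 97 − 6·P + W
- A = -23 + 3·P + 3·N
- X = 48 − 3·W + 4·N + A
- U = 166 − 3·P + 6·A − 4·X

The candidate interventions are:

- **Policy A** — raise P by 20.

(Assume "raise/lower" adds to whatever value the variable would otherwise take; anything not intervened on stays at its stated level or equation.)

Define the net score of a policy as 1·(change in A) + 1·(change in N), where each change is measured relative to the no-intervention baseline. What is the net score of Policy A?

Baseline:
  P = 51
  W = -26 + 3·51 = 127
  N = 97 − 6·51 + 127 = -82
  A = -23 + 3·51 + 3·(-82) = -116
Policy A (P + 20):
  P = 51 + 20 = 71
  W = -26 + 3·71 = 187
  N = 97 − 6·71 + 187 = -142
  A = -23 + 3·71 + 3·(-142) = -236
ΔA = -236 − (-116) = -120; ΔN = -142 − (-82) = -60
Score = 1·(-120) + 1·(-60) = -180

-180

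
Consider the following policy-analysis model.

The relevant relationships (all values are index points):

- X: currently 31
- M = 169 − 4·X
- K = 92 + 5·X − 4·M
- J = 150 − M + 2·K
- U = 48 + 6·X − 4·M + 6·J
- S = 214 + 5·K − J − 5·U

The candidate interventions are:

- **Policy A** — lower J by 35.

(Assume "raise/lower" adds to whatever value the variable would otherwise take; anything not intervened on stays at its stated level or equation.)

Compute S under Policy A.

-6045

Policy A (J − 35):
  X = 31
  M = 169 − 4·31 = 45
  K = 92 + 5·31 − 4·45 = 67
  J = 150 − 45 + 2·67 (−35 from intervention) = 204
  U = 48 + 6·31 − 4·45 + 6·204 = 1278
  S = 214 + 5·67 − 204 − 5·1278 = -6045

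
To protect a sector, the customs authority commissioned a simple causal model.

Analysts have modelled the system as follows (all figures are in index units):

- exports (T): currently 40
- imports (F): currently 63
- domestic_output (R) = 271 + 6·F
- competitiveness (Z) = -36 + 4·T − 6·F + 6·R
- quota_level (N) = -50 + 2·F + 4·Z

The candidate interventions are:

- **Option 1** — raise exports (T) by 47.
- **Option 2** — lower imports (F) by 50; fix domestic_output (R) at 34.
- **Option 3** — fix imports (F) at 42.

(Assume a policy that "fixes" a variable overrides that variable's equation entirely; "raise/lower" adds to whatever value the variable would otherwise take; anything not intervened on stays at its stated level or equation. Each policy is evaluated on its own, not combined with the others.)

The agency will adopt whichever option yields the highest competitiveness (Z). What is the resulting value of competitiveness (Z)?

Option 1 (T + 47):
  T = 40 + 47 = 87
  F = 63
  R = 271 + 6·63 = 649
  Z = -36 + 4·87 − 6·63 + 6·649 = 3828
Option 2 (F − 50, R := 34):
  T = 40
  F = 63 − 50 = 13
  R = 34
  Z = -36 + 4·40 − 6·13 + 6·34 = 250
Option 3 (F := 42):
  T = 40
  F = 42
  R = 271 + 6·42 = 523
  Z = -36 + 4·40 − 6·42 + 6·523 = 3010
Comparing — Option 1: Z=3828, Option 2: Z=250, Option 3: Z=3010. Highest is 3828 (Option 1).

3828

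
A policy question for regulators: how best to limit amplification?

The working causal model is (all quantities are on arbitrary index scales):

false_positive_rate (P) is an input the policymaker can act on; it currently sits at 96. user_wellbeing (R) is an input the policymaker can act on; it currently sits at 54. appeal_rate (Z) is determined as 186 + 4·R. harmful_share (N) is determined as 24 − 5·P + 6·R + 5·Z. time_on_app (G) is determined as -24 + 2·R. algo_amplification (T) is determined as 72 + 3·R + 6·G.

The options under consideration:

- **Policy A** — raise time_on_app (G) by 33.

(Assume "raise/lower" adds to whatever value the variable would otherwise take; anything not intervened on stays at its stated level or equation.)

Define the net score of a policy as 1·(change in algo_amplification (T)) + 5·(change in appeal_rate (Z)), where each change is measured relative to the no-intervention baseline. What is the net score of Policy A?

198

Baseline:
  R = 54
  Z = 186 + 4·54 = 402
  G = -24 + 2·54 = 84
  T = 72 + 3·54 + 6·84 = 738
Policy A (G + 33):
  R = 54
  Z = 186 + 4·54 = 402
  G = -24 + 2·54 (+33 from intervention) = 117
  T = 72 + 3·54 + 6·117 = 936
ΔT = 936 − 738 = 198; ΔZ = 402 − 402 = 0
Score = 1·198 + 5·0 = 198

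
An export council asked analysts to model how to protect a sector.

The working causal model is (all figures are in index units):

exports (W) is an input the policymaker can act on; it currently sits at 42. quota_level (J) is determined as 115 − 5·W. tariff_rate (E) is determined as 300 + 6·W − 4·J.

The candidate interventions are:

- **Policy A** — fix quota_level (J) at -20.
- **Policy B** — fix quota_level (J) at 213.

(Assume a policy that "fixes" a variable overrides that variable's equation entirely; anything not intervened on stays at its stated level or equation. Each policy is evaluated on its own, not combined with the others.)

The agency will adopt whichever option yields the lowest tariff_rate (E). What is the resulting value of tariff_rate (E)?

Policy A (J := -20):
  W = 42
  J = -20
  E = 300 + 6·42 − 4·(-20) = 632
Policy B (J := 213):
  W = 42
  J = 213
  E = 300 + 6·42 − 4·213 = -300
Comparing — Policy A: E=632, Policy B: E=-300. Lowest is -300 (Policy B).

-300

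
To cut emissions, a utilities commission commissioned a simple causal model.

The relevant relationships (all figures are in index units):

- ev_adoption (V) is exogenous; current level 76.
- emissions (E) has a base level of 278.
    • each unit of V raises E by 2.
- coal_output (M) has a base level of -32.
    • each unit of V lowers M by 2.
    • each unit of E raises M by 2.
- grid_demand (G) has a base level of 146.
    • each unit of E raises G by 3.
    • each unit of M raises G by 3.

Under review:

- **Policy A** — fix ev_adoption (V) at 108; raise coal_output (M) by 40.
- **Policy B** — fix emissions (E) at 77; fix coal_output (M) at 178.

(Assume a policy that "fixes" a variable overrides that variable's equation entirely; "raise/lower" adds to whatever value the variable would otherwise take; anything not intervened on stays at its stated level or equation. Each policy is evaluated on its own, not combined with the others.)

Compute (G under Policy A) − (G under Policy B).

3057

Policy A (V := 108, M + 40):
  V = 108
  E = 278 + 2·108 = 494
  M = -32 − 2·108 + 2·494 (+40 from intervention) = 780
  G = 146 + 3·494 + 3·780 = 3968
Policy B (E := 77, M := 178):
  V = 76
  E = 77
  M = 178
  G = 146 + 3·77 + 3·178 = 911
G: 3968 − 911 = 3057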